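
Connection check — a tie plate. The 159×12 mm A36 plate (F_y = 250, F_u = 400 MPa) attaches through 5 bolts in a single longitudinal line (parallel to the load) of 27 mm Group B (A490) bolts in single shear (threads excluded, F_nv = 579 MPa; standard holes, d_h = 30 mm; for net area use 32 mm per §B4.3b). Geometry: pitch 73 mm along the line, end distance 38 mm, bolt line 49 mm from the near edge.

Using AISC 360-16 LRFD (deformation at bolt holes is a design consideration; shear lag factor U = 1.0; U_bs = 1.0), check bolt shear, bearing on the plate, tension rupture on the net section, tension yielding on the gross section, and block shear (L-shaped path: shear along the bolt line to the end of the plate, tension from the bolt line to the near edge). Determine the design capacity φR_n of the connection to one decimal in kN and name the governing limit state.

429.3 kN (gross-section yield governs)

Bolt shear: A_b = π(27)²/4 = 572.56 mm². φR_n = 0.75 × 579 × 572.56 × 5 × 1 = 1243.2 kN.
Bearing (12 mm plate, F_u = 400 MPa): end bolts L_c = 38 − 30/2 = 23, R_n = min(1.2×23×12×400, 2.4×27×12×400) = 132.48 kN/bolt; interior L_c = 73 − 30 = 43, R_n = 247.68 kN/bolt. φR_n = 0.75 × (1×132.48 + 4×247.68) = 842.4 kN.
Tension rupture (net): A_n = (159 − 1×32)×12 = 1524 mm² (U = 1.0, A_e = A_n). φR_n = 0.75 × 400 × 1524 = 457.2 kN.
Tension yield (gross): A_g = 159×12 = 1908 mm². φR_n = 0.90 × 250 × 1908 = 429.3 kN.
Block shear: shear path 1×[38+4×73] = 1×330 mm, A_gv = 3960, A_nv = 1×(330 − 4.5×32)×12 = 2232 mm²; tension to near edge: (49 − 0.5×32)×12 = 396 mm². R_n = min(0.6×400×2232, 0.6×250×3960) + 1.0×400×396 = min(535.68, 594) + 158.4 = 694.08 kN. φR_n = 0.75 × 694.08 = 520.6 kN.
Governing: min(1243.2, 842.4, 457.2, 429.3, 520.6) = 429.3 kN → gross-section yield.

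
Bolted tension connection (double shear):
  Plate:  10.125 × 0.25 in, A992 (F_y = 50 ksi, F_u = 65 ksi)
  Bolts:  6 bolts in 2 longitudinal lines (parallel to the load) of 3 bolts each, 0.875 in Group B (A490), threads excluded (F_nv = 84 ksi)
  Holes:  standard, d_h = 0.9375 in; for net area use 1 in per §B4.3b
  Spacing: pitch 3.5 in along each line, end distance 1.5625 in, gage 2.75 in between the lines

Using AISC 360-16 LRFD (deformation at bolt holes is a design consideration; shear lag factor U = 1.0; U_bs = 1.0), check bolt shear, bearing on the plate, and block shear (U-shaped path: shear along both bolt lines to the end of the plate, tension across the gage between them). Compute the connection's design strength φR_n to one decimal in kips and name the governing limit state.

Bolt shear: A_b = π(0.875)²/4 = 0.60132 in². φR_n = 0.75 × 84 × 0.60132 × 6 × 2 = 454.6 kips.
Bearing (0.25 in plate, F_u = 65 ksi): end bolts L_c = 1.5625 − 0.9375/2 = 1.09375, R_n = min(1.2×1.09375×0.25×65, 2.4×0.875×0.25×65) = 21.328 kips/bolt; interior L_c = 3.5 − 0.9375 = 2.5625, R_n = 34.125 kips/bolt. φR_n = 0.75 × (2×21.328 + 4×34.125) = 134.4 kips.
Block shear: shear path 2×[1.5625+2×3.5] = 2×8.5625 in, A_gv = 4.2813, A_nv = 2×(8.5625 − 2.5×1)×0.25 = 3.0313 in²; tension across gage: (2.75 − 1×1)×0.25 = 0.4375 in². R_n = min(0.6×65×3.0313, 0.6×50×4.2813) + 1.0×65×0.4375 = min(118.22, 128.44) + 28.438 = 146.66 kips. φR_n = 0.75 × 146.66 = 110.0 kips.
Governing: min(454.6, 134.4, 110.0) = 110.0 kips → block shear.

110.0 kips (block shear governs)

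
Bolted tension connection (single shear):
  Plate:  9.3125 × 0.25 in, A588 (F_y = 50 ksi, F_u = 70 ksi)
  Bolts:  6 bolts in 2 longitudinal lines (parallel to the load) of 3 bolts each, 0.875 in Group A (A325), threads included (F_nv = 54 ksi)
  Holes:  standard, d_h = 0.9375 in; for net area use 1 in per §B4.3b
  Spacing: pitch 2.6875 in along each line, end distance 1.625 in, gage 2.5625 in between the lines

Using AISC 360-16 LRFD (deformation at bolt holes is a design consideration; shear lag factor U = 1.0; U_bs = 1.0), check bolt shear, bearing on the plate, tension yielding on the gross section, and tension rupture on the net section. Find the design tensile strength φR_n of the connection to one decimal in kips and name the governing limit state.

Bolt shear: A_b = π(0.875)²/4 = 0.60132 in². φR_n = 0.75 × 54 × 0.60132 × 6 × 1 = 146.1 kips.
Bearing (0.25 in plate, F_u = 70 ksi): end bolts L_c = 1.625 − 0.9375/2 = 1.15625, R_n = min(1.2×1.15625×0.25×70, 2.4×0.875×0.25×70) = 24.281 kips/bolt; interior L_c = 2.6875 − 0.9375 = 1.75, R_n = 36.75 kips/bolt. φR_n = 0.75 × (2×24.281 + 4×36.75) = 146.7 kips.
Tension yield (gross): A_g = 9.3125×0.25 = 2.3281 in². φR_n = 0.90 × 50 × 2.3281 = 104.8 kips.
Tension rupture (net): A_n = (9.3125 − 2×1)×0.25 = 1.8281 in² (U = 1.0, A_e = A_n). φR_n = 0.75 × 70 × 1.8281 = 96.0 kips.
Governing: min(146.1, 146.7, 104.8, 96.0) = 96.0 kips → net-section rupture.

96.0 kips (net-section rupture governs)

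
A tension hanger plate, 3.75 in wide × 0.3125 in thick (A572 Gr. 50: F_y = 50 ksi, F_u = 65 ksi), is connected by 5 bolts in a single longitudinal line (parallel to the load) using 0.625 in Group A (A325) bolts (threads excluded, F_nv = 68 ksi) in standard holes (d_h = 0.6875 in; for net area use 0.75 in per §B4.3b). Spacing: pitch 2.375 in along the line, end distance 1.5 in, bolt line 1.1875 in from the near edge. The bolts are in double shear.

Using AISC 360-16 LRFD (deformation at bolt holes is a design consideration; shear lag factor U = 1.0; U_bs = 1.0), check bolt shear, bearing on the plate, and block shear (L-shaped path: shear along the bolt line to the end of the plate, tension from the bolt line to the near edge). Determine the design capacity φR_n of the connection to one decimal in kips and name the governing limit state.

82.1 kips (block shear governs)

Bolt shear: A_b = π(0.625)²/4 = 0.3068 in². φR_n = 0.75 × 68 × 0.3068 × 5 × 2 = 156.5 kips.
Bearing (0.3125 in plate, F_u = 65 ksi): end bolts L_c = 1.5 − 0.6875/2 = 1.15625, R_n = min(1.2×1.15625×0.3125×65, 2.4×0.625×0.3125×65) = 28.184 kips/bolt; interior L_c = 2.375 − 0.6875 = 1.6875, R_n = 30.469 kips/bolt. φR_n = 0.75 × (1×28.184 + 4×30.469) = 112.5 kips.
Block shear: shear path 1×[1.5+4×2.375] = 1×11 in, A_gv = 3.4375, A_nv = 1×(11 − 4.5×0.75)×0.3125 = 2.3828 in²; tension to near edge: (1.1875 − 0.5×0.75)×0.3125 = 0.25391 in². R_n = min(0.6×65×2.3828, 0.6×50×3.4375) + 1.0×65×0.25391 = min(92.929, 103.13) + 16.504 = 109.43 kips. φR_n = 0.75 × 109.43 = 82.1 kips.
Governing: min(156.5, 112.5, 82.1) = 82.1 kips → block shear.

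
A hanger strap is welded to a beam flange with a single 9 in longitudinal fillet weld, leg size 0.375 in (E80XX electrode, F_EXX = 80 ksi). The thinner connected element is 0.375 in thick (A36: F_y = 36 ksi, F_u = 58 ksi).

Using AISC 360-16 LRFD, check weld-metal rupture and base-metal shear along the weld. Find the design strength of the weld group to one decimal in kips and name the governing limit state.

Weld metal: throat = 0.707×0.375 = 0.26513 in, L = 9 in. φR_n = 0.75 × 0.6 × 80 × 0.26513 × 9 = 85.9 kips.
Base metal shear (0.375 in plate): yield φR_n = 1.0×0.6×36×0.375×9 = 72.9 kips; rupture φR_n = 0.75×0.6×58×0.375×9 = 88.1 kips; take 72.9 kips (yield).
Governing: min(85.9, 72.9) = 72.9 kips → base-metal shear.

72.9 kips (base-metal shear governs)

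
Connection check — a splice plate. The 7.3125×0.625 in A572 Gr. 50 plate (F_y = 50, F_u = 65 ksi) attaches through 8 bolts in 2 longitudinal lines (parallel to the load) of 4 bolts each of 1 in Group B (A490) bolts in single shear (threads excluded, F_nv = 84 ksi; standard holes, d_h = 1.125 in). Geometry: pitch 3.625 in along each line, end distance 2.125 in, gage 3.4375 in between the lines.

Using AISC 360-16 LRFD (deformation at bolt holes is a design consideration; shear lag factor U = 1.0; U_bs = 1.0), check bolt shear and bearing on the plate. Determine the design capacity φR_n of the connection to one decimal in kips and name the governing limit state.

395.8 kips (bolt shear governs)

Bolt shear: A_b = π(1)²/4 = 0.7854 in². φR_n = 0.75 × 84 × 0.7854 × 8 × 1 = 395.8 kips.
Bearing (0.625 in plate, F_u = 65 ksi): end bolts L_c = 2.125 − 1.125/2 = 1.5625, R_n = min(1.2×1.5625×0.625×65, 2.4×1×0.625×65) = 76.172 kips/bolt; interior L_c = 3.625 − 1.125 = 2.5, R_n = 97.5 kips/bolt. φR_n = 0.75 × (2×76.172 + 6×97.5) = 553.0 kips.
Governing: min(395.8, 553.0) = 395.8 kips → bolt shear.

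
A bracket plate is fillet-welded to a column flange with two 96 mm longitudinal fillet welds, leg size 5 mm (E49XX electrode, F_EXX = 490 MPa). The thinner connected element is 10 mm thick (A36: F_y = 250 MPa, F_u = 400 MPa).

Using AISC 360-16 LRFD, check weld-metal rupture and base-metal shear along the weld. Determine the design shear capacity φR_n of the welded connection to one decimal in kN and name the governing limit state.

Weld metal: throat = 0.707×5 = 3.535 mm, L = 2×96 = 192 mm. φR_n = 0.75 × 0.6 × 490 × 3.535 × 192 = 149.7 kN.
Base metal shear (10 mm plate): yield φR_n = 1.0×0.6×250×10×192 = 288.0 kN; rupture φR_n = 0.75×0.6×400×10×192 = 345.6 kN; take 288.0 kN (yield).
Governing: min(149.7, 288.0) = 149.7 kN → weld metal.

149.7 kN (weld metal governs)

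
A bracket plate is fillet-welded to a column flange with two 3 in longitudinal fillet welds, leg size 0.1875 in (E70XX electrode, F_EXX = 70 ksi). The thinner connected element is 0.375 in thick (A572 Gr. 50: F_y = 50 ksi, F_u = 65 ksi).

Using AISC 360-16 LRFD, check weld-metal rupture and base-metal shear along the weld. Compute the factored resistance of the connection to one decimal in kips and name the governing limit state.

Weld metal: throat = 0.707×0.1875 = 0.13256 in, L = 2×3 = 6 in. φR_n = 0.75 × 0.6 × 70 × 0.13256 × 6 = 25.1 kips.
Base metal shear (0.375 in plate): yield φR_n = 1.0×0.6×50×0.375×6 = 67.5 kips; rupture φR_n = 0.75×0.6×65×0.375×6 = 65.8 kips; take 65.8 kips (rupture).
Governing: min(25.1, 65.8) = 25.1 kips → weld metal.

25.1 kips (weld metal governs)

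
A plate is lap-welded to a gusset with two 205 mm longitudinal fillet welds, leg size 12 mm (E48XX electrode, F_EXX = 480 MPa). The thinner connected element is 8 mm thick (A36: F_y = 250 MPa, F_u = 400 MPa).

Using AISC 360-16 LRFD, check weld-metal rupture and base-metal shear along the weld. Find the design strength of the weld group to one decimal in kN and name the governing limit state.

Weld metal: throat = 0.707×12 = 8.484 mm, L = 2×205 = 410 mm. φR_n = 0.75 × 0.6 × 480 × 8.484 × 410 = 751.3 kN.
Base metal shear (8 mm plate): yield φR_n = 1.0×0.6×250×8×410 = 492.0 kN; rupture φR_n = 0.75×0.6×400×8×410 = 590.4 kN; take 492.0 kN (yield).
Governing: min(751.3, 492.0) = 492.0 kN → base-metal shear.

492.0 kN (base-metal shear governs)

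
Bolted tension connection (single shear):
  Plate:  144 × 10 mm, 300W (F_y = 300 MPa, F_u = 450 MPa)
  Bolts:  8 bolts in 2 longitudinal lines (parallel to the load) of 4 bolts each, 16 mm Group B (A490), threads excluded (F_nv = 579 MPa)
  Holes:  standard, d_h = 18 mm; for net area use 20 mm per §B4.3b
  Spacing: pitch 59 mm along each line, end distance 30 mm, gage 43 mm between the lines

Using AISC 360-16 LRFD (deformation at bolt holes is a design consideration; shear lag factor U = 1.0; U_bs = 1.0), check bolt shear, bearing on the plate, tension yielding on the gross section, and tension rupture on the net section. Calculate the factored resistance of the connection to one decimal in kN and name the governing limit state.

Bolt shear: A_b = π(16)²/4 = 201.06 mm². φR_n = 0.75 × 579 × 201.06 × 8 × 1 = 698.5 kN.
Bearing (10 mm plate, F_u = 450 MPa): end bolts L_c = 30 − 18/2 = 21, R_n = min(1.2×21×10×450, 2.4×16×10×450) = 113.4 kN/bolt; interior L_c = 59 − 18 = 41, R_n = 172.8 kN/bolt. φR_n = 0.75 × (2×113.4 + 6×172.8) = 947.7 kN.
Tension yield (gross): A_g = 144×10 = 1440 mm². φR_n = 0.90 × 300 × 1440 = 388.8 kN.
Tension rupture (net): A_n = (144 − 2×20)×10 = 1040 mm² (U = 1.0, A_e = A_n). φR_n = 0.75 × 450 × 1040 = 351.0 kN.
Governing: min(698.5, 947.7, 388.8, 351.0) = 351.0 kN → net-section rupture.

351.0 kN (net-section rupture governs)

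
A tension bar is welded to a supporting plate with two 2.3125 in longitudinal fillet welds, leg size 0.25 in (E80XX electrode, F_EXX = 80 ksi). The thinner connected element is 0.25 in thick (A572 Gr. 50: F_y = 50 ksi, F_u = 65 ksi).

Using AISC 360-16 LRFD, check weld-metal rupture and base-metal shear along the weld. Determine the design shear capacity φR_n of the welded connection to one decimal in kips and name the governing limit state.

Weld metal: throat = 0.707×0.25 = 0.17675 in, L = 2×2.3125 = 4.625 in. φR_n = 0.75 × 0.6 × 80 × 0.17675 × 4.625 = 29.4 kips.
Base metal shear (0.25 in plate): yield φR_n = 1.0×0.6×50×0.25×4.625 = 34.7 kips; rupture φR_n = 0.75×0.6×65×0.25×4.625 = 33.8 kips; take 33.8 kips (rupture).
Governing: min(29.4, 33.8) = 29.4 kips → weld metal.

29.4 kips (weld metal governs)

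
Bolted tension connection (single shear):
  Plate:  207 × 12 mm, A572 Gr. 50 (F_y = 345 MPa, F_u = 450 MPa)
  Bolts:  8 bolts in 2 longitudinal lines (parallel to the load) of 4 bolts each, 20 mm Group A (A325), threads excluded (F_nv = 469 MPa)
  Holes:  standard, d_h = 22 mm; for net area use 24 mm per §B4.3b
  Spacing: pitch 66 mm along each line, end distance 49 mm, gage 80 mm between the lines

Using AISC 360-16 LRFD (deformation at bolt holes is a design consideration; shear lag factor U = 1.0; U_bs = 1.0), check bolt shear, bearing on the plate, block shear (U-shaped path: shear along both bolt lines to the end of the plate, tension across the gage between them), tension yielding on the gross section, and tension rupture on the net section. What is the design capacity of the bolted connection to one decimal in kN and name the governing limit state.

644.0 kN (net-section rupture governs)

Bolt shear: A_b = π(20)²/4 = 314.16 mm². φR_n = 0.75 × 469 × 314.16 × 8 × 1 = 884.0 kN.
Bearing (12 mm plate, F_u = 450 MPa): end bolts L_c = 49 − 22/2 = 38, R_n = min(1.2×38×12×450, 2.4×20×12×450) = 246.24 kN/bolt; interior L_c = 66 − 22 = 44, R_n = 259.2 kN/bolt. φR_n = 0.75 × (2×246.24 + 6×259.2) = 1535.8 kN.
Block shear: shear path 2×[49+3×66] = 2×247 mm, A_gv = 5928, A_nv = 2×(247 − 3.5×24)×12 = 3912 mm²; tension across gage: (80 − 1×24)×12 = 672 mm². R_n = min(0.6×450×3912, 0.6×345×5928) + 1.0×450×672 = min(1056.2, 1227.1) + 302.4 = 1358.6 kN. φR_n = 0.75 × 1358.6 = 1019.0 kN.
Tension yield (gross): A_g = 207×12 = 2484 mm². φR_n = 0.90 × 345 × 2484 = 771.3 kN.
Tension rupture (net): A_n = (207 − 2×24)×12 = 1908 mm² (U = 1.0, A_e = A_n). φR_n = 0.75 × 450 × 1908 = 644.0 kN.
Governing: min(884.0, 1535.8, 1019.0, 771.3, 644.0) = 644.0 kN → net-section rupture.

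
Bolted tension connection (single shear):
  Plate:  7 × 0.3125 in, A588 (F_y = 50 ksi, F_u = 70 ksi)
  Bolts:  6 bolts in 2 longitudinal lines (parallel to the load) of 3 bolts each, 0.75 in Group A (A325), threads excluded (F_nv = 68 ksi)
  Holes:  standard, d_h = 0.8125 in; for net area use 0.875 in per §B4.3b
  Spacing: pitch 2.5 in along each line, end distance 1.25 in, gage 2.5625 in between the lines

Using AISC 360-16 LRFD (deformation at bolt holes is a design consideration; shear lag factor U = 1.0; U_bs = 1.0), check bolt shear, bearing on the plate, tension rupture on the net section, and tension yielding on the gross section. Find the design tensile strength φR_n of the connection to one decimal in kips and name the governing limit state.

86.1 kips (net-section rupture governs)

Bolt shear: A_b = π(0.75)²/4 = 0.44179 in². φR_n = 0.75 × 68 × 0.44179 × 6 × 1 = 135.2 kips.
Bearing (0.3125 in plate, F_u = 70 ksi): end bolts L_c = 1.25 − 0.8125/2 = 0.84375, R_n = min(1.2×0.84375×0.3125×70, 2.4×0.75×0.3125×70) = 22.148 kips/bolt; interior L_c = 2.5 − 0.8125 = 1.6875, R_n = 39.375 kips/bolt. φR_n = 0.75 × (2×22.148 + 4×39.375) = 151.3 kips.
Tension rupture (net): A_n = (7 − 2×0.875)×0.3125 = 1.6406 in² (U = 1.0, A_e = A_n). φR_n = 0.75 × 70 × 1.6406 = 86.1 kips.
Tension yield (gross): A_g = 7×0.3125 = 2.1875 in². φR_n = 0.90 × 50 × 2.1875 = 98.4 kips.
Governing: min(135.2, 151.3, 86.1, 98.4) = 86.1 kips → net-section rupture.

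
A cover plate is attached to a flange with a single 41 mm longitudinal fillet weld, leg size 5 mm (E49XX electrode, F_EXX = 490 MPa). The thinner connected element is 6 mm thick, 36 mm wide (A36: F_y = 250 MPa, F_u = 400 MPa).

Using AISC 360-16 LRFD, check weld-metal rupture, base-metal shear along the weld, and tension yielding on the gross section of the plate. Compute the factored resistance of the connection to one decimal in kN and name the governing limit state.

Weld metal: throat = 0.707×5 = 3.535 mm, L = 41 mm. φR_n = 0.75 × 0.6 × 490 × 3.535 × 41 = 32.0 kN.
Base metal shear (6 mm plate): yield φR_n = 1.0×0.6×250×6×41 = 36.9 kN; rupture φR_n = 0.75×0.6×400×6×41 = 44.3 kN; take 36.9 kN (yield).
Tension yield (gross): A_g = 36×6 = 216 mm². φR_n = 0.90 × 250 × 216 = 48.6 kN.
Governing: min(32.0, 36.9, 48.6) = 32.0 kN → weld metal.

32.0 kN (weld metal governs)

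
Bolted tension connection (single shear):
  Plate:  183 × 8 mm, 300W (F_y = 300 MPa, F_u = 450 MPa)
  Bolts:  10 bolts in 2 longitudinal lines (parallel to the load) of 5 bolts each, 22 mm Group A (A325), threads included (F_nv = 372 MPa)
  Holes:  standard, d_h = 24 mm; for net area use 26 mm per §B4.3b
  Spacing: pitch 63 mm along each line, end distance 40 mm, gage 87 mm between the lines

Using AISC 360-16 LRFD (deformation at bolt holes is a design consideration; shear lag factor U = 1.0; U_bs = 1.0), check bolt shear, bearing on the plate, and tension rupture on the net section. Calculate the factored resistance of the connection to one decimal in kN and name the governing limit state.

Bolt shear: A_b = π(22)²/4 = 380.13 mm². φR_n = 0.75 × 372 × 380.13 × 10 × 1 = 1060.6 kN.
Bearing (8 mm plate, F_u = 450 MPa): end bolts L_c = 40 − 24/2 = 28, R_n = min(1.2×28×8×450, 2.4×22×8×450) = 120.96 kN/bolt; interior L_c = 63 − 24 = 39, R_n = 168.48 kN/bolt. φR_n = 0.75 × (2×120.96 + 8×168.48) = 1192.3 kN.
Tension rupture (net): A_n = (183 − 2×26)×8 = 1048 mm² (U = 1.0, A_e = A_n). φR_n = 0.75 × 450 × 1048 = 353.7 kN.
Governing: min(1060.6, 1192.3, 353.7) = 353.7 kN → net-section rupture.

353.7 kN (net-section rupture governs)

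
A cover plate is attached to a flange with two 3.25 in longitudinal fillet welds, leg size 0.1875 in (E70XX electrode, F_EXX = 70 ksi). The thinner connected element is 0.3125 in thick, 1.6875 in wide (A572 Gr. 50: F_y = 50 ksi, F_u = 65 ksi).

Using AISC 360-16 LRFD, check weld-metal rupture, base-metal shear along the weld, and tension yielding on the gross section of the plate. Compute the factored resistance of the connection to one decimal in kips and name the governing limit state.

23.7 kips (gross-section yield governs)

Weld metal: throat = 0.707×0.1875 = 0.13256 in, L = 2×3.25 = 6.5 in. φR_n = 0.75 × 0.6 × 70 × 0.13256 × 6.5 = 27.1 kips.
Base metal shear (0.3125 in plate): yield φR_n = 1.0×0.6×50×0.3125×6.5 = 60.9 kips; rupture φR_n = 0.75×0.6×65×0.3125×6.5 = 59.4 kips; take 59.4 kips (rupture).
Tension yield (gross): A_g = 1.6875×0.3125 = 0.52734 in². φR_n = 0.90 × 50 × 0.52734 = 23.7 kips.
Governing: min(27.1, 59.4, 23.7) = 23.7 kips → gross-section yield.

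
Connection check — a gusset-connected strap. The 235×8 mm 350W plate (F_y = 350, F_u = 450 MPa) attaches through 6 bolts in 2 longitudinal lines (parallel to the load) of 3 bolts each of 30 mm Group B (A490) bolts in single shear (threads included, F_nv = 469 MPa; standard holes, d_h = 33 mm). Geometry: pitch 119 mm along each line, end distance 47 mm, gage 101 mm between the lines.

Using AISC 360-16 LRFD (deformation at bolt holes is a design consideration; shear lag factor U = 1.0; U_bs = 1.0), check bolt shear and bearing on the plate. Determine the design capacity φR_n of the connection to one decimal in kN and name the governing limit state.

Bolt shear: A_b = π(30)²/4 = 706.86 mm². φR_n = 0.75 × 469 × 706.86 × 6 × 1 = 1491.8 kN.
Bearing (8 mm plate, F_u = 450 MPa): end bolts L_c = 47 − 33/2 = 30.5, R_n = min(1.2×30.5×8×450, 2.4×30×8×450) = 131.76 kN/bolt; interior L_c = 119 − 33 = 86, R_n = 259.2 kN/bolt. φR_n = 0.75 × (2×131.76 + 4×259.2) = 975.2 kN.
Governing: min(1491.8, 975.2) = 975.2 kN → bearing.

975.2 kN (bearing governs)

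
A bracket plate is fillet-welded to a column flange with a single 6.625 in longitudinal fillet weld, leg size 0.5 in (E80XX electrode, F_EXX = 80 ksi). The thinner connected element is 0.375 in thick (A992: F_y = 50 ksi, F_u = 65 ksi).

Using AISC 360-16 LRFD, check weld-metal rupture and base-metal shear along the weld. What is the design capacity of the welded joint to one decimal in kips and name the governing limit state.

Weld metal: throat = 0.707×0.5 = 0.3535 in, L = 6.625 in. φR_n = 0.75 × 0.6 × 80 × 0.3535 × 6.625 = 84.3 kips.
Base metal shear (0.375 in plate): yield φR_n = 1.0×0.6×50×0.375×6.625 = 74.5 kips; rupture φR_n = 0.75×0.6×65×0.375×6.625 = 72.7 kips; take 72.7 kips (rupture).
Governing: min(84.3, 72.7) = 72.7 kips → base-metal shear.

72.7 kips (base-metal shear governs)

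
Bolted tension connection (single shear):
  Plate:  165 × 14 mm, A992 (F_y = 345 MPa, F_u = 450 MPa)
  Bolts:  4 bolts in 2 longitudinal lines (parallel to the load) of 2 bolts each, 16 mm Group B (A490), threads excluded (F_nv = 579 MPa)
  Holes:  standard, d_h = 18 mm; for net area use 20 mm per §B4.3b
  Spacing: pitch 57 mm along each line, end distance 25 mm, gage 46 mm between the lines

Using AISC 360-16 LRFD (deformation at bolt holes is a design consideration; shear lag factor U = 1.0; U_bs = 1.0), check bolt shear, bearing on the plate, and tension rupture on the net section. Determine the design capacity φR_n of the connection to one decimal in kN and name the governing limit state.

349.2 kN (bolt shear governs)

Bolt shear: A_b = π(16)²/4 = 201.06 mm². φR_n = 0.75 × 579 × 201.06 × 4 × 1 = 349.2 kN.
Bearing (14 mm plate, F_u = 450 MPa): end bolts L_c = 25 − 18/2 = 16, R_n = min(1.2×16×14×450, 2.4×16×14×450) = 120.96 kN/bolt; interior L_c = 57 − 18 = 39, R_n = 241.92 kN/bolt. φR_n = 0.75 × (2×120.96 + 2×241.92) = 544.3 kN.
Tension rupture (net): A_n = (165 − 2×20)×14 = 1750 mm² (U = 1.0, A_e = A_n). φR_n = 0.75 × 450 × 1750 = 590.6 kN.
Governing: min(349.2, 544.3, 590.6) = 349.2 kN → bolt shear.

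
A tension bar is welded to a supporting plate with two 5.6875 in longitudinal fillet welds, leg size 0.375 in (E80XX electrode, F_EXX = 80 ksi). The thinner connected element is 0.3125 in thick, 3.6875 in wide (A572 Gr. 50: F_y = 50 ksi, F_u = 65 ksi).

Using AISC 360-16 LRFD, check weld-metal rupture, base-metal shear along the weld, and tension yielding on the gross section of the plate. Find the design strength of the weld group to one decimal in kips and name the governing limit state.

51.9 kips (gross-section yield governs)

Weld metal: throat = 0.707×0.375 = 0.26513 in, L = 2×5.6875 = 11.375 in. φR_n = 0.75 × 0.6 × 80 × 0.26513 × 11.375 = 108.6 kips.
Base metal shear (0.3125 in plate): yield φR_n = 1.0×0.6×50×0.3125×11.375 = 106.6 kips; rupture φR_n = 0.75×0.6×65×0.3125×11.375 = 104.0 kips; take 104.0 kips (rupture).
Tension yield (gross): A_g = 3.6875×0.3125 = 1.1523 in². φR_n = 0.90 × 50 × 1.1523 = 51.9 kips.
Governing: min(108.6, 104.0, 51.9) = 51.9 kips → gross-section yield.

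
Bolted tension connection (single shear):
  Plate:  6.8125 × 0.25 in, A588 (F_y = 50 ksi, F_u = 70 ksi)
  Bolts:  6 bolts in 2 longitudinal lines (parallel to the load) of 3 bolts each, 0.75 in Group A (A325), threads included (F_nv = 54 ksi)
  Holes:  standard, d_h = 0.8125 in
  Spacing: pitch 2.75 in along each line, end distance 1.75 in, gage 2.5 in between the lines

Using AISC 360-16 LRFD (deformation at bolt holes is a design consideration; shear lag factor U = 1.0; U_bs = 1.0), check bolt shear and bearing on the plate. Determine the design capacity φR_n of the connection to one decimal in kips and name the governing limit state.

107.4 kips (bolt shear governs)

Bolt shear: A_b = π(0.75)²/4 = 0.44179 in². φR_n = 0.75 × 54 × 0.44179 × 6 × 1 = 107.4 kips.
Bearing (0.25 in plate, F_u = 70 ksi): end bolts L_c = 1.75 − 0.8125/2 = 1.34375, R_n = min(1.2×1.34375×0.25×70, 2.4×0.75×0.25×70) = 28.219 kips/bolt; interior L_c = 2.75 − 0.8125 = 1.9375, R_n = 31.5 kips/bolt. φR_n = 0.75 × (2×28.219 + 4×31.5) = 136.8 kips.
Governing: min(107.4, 136.8) = 107.4 kips → bolt shear.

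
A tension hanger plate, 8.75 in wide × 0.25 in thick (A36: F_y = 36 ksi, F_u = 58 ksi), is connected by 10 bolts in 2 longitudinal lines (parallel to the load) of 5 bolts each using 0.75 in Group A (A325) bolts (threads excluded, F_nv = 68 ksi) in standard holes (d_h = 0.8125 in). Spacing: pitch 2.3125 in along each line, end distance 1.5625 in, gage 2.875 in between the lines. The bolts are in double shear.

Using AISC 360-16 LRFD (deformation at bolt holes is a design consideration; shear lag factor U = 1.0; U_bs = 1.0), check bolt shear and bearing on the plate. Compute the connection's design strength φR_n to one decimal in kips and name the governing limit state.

186.8 kips (bearing governs)

Bolt shear: A_b = π(0.75)²/4 = 0.44179 in². φR_n = 0.75 × 68 × 0.44179 × 10 × 2 = 450.6 kips.
Bearing (0.25 in plate, F_u = 58 ksi): end bolts L_c = 1.5625 − 0.8125/2 = 1.15625, R_n = min(1.2×1.15625×0.25×58, 2.4×0.75×0.25×58) = 20.119 kips/bolt; interior L_c = 2.3125 − 0.8125 = 1.5, R_n = 26.1 kips/bolt. φR_n = 0.75 × (2×20.119 + 8×26.1) = 186.8 kips.
Governing: min(450.6, 186.8) = 186.8 kips → bearing.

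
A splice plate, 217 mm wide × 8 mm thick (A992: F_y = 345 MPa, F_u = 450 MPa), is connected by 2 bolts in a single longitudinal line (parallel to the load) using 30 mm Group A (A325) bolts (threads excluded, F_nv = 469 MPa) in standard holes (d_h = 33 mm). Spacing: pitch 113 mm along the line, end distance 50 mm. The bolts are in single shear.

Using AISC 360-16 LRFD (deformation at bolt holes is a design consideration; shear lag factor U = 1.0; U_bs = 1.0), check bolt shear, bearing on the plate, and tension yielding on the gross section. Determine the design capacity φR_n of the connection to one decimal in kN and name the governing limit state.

Bolt shear: A_b = π(30)²/4 = 706.86 mm². φR_n = 0.75 × 469 × 706.86 × 2 × 1 = 497.3 kN.
Bearing (8 mm plate, F_u = 450 MPa): end bolts L_c = 50 − 33/2 = 33.5, R_n = min(1.2×33.5×8×450, 2.4×30×8×450) = 144.72 kN/bolt; interior L_c = 113 − 33 = 80, R_n = 259.2 kN/bolt. φR_n = 0.75 × (1×144.72 + 1×259.2) = 302.9 kN.
Tension yield (gross): A_g = 217×8 = 1736 mm². φR_n = 0.90 × 345 × 1736 = 539.0 kN.
Governing: min(497.3, 302.9, 539.0) = 302.9 kN → bearing.

302.9 kN (bearing governs)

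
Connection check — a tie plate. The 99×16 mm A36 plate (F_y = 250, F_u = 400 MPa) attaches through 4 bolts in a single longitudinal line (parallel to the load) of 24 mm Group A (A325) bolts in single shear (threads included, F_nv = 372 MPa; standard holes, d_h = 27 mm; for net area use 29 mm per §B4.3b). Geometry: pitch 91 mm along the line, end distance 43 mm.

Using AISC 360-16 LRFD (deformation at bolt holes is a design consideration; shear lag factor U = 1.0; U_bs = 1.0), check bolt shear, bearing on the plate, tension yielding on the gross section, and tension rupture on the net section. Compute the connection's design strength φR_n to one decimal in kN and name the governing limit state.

336.0 kN (net-section rupture governs)

Bolt shear: A_b = π(24)²/4 = 452.39 mm². φR_n = 0.75 × 372 × 452.39 × 4 × 1 = 504.9 kN.
Bearing (16 mm plate, F_u = 400 MPa): end bolts L_c = 43 − 27/2 = 29.5, R_n = min(1.2×29.5×16×400, 2.4×24×16×400) = 226.56 kN/bolt; interior L_c = 91 − 27 = 64, R_n = 368.64 kN/bolt. φR_n = 0.75 × (1×226.56 + 3×368.64) = 999.4 kN.
Tension yield (gross): A_g = 99×16 = 1584 mm². φR_n = 0.90 × 250 × 1584 = 356.4 kN.
Tension rupture (net): A_n = (99 − 1×29)×16 = 1120 mm² (U = 1.0, A_e = A_n). φR_n = 0.75 × 400 × 1120 = 336.0 kN.
Governing: min(504.9, 999.4, 356.4, 336.0) = 336.0 kN → net-section rupture.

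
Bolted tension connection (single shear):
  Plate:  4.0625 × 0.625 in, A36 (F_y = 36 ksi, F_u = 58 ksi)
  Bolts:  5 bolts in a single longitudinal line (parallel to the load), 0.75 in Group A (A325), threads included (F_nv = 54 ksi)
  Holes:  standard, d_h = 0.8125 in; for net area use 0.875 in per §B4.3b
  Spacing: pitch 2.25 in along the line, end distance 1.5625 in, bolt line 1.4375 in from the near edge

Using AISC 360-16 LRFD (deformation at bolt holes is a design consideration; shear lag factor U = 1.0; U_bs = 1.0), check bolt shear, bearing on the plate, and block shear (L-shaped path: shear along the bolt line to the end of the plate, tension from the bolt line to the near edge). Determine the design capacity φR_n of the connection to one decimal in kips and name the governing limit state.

89.5 kips (bolt shear governs)

Bolt shear: A_b = π(0.75)²/4 = 0.44179 in². φR_n = 0.75 × 54 × 0.44179 × 5 × 1 = 89.5 kips.
Bearing (0.625 in plate, F_u = 58 ksi): end bolts L_c = 1.5625 − 0.8125/2 = 1.15625, R_n = min(1.2×1.15625×0.625×58, 2.4×0.75×0.625×58) = 50.297 kips/bolt; interior L_c = 2.25 − 0.8125 = 1.4375, R_n = 62.531 kips/bolt. φR_n = 0.75 × (1×50.297 + 4×62.531) = 225.3 kips.
Block shear: shear path 1×[1.5625+4×2.25] = 1×10.5625 in, A_gv = 6.6016, A_nv = 1×(10.5625 − 4.5×0.875)×0.625 = 4.1406 in²; tension to near edge: (1.4375 − 0.5×0.875)×0.625 = 0.625 in². R_n = min(0.6×58×4.1406, 0.6×36×6.6016) + 1.0×58×0.625 = min(144.09, 142.59) + 36.25 = 178.84 kips. φR_n = 0.75 × 178.84 = 134.1 kips.
Governing: min(89.5, 225.3, 134.1) = 89.5 kips → bolt shear.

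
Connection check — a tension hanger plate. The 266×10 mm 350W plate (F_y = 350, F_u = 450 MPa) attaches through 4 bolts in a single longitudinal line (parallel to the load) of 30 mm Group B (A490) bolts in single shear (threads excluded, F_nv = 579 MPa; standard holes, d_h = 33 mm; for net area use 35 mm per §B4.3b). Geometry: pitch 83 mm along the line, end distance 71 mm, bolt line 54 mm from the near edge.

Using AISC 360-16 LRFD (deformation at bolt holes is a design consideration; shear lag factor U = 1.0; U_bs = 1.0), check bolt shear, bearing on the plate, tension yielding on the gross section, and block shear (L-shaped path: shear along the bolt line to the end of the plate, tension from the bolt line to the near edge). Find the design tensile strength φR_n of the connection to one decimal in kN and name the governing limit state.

523.1 kN (block shear governs)

Bolt shear: A_b = π(30)²/4 = 706.86 mm². φR_n = 0.75 × 579 × 706.86 × 4 × 1 = 1227.8 kN.
Bearing (10 mm plate, F_u = 450 MPa): end bolts L_c = 71 − 33/2 = 54.5, R_n = min(1.2×54.5×10×450, 2.4×30×10×450) = 294.3 kN/bolt; interior L_c = 83 − 33 = 50, R_n = 270 kN/bolt. φR_n = 0.75 × (1×294.3 + 3×270) = 828.2 kN.
Tension yield (gross): A_g = 266×10 = 2660 mm². φR_n = 0.90 × 350 × 2660 = 837.9 kN.
Block shear: shear path 1×[71+3×83] = 1×320 mm, A_gv = 3200, A_nv = 1×(320 − 3.5×35)×10 = 1975 mm²; tension to near edge: (54 − 0.5×35)×10 = 365 mm². R_n = min(0.6×450×1975, 0.6×350×3200) + 1.0×450×365 = min(533.25, 672) + 164.25 = 697.5 kN. φR_n = 0.75 × 697.5 = 523.1 kN.
Governing: min(1227.8, 828.2, 837.9, 523.1) = 523.1 kN → block shear.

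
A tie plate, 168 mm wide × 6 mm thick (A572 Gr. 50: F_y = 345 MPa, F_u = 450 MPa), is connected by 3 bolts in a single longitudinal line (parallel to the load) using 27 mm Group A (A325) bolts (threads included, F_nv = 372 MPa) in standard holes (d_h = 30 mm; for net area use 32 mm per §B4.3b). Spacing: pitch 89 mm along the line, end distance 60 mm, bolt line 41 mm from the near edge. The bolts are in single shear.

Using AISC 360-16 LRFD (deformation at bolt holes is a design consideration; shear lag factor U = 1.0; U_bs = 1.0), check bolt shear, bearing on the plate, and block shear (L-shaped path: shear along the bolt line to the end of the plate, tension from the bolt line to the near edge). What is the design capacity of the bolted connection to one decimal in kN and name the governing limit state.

242.6 kN (block shear governs)

Bolt shear: A_b = π(27)²/4 = 572.56 mm². φR_n = 0.75 × 372 × 572.56 × 3 × 1 = 479.2 kN.
Bearing (6 mm plate, F_u = 450 MPa): end bolts L_c = 60 − 30/2 = 45, R_n = min(1.2×45×6×450, 2.4×27×6×450) = 145.8 kN/bolt; interior L_c = 89 − 30 = 59, R_n = 174.96 kN/bolt. φR_n = 0.75 × (1×145.8 + 2×174.96) = 371.8 kN.
Block shear: shear path 1×[60+2×89] = 1×238 mm, A_gv = 1428, A_nv = 1×(238 − 2.5×32)×6 = 948 mm²; tension to near edge: (41 − 0.5×32)×6 = 150 mm². R_n = min(0.6×450×948, 0.6×345×1428) + 1.0×450×150 = min(255.96, 295.6) + 67.5 = 323.46 kN. φR_n = 0.75 × 323.46 = 242.6 kN.
Governing: min(479.2, 371.8, 242.6) = 242.6 kN → block shear.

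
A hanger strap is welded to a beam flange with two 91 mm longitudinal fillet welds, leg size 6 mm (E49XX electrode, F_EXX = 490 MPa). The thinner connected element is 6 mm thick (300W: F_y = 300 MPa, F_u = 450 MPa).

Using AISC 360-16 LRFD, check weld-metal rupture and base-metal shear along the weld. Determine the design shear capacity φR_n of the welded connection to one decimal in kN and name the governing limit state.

170.2 kN (weld metal governs)

Weld metal: throat = 0.707×6 = 4.242 mm, L = 2×91 = 182 mm. φR_n = 0.75 × 0.6 × 490 × 4.242 × 182 = 170.2 kN.
Base metal shear (6 mm plate): yield φR_n = 1.0×0.6×300×6×182 = 196.6 kN; rupture φR_n = 0.75×0.6×450×6×182 = 221.1 kN; take 196.6 kN (yield).
Governing: min(170.2, 196.6) = 170.2 kN → weld metal.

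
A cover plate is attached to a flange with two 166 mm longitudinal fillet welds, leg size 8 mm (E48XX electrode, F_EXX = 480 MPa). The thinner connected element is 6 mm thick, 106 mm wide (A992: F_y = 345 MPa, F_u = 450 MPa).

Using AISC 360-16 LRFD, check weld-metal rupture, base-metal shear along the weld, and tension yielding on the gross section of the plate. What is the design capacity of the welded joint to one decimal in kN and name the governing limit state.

Weld metal: throat = 0.707×8 = 5.656 mm, L = 2×166 = 332 mm. φR_n = 0.75 × 0.6 × 480 × 5.656 × 332 = 405.6 kN.
Base metal shear (6 mm plate): yield φR_n = 1.0×0.6×345×6×332 = 412.3 kN; rupture φR_n = 0.75×0.6×450×6×332 = 403.4 kN; take 403.4 kN (rupture).
Tension yield (gross): A_g = 106×6 = 636 mm². φR_n = 0.90 × 345 × 636 = 197.5 kN.
Governing: min(405.6, 403.4, 197.5) = 197.5 kN → gross-section yield.

197.5 kN (gross-section yield governs)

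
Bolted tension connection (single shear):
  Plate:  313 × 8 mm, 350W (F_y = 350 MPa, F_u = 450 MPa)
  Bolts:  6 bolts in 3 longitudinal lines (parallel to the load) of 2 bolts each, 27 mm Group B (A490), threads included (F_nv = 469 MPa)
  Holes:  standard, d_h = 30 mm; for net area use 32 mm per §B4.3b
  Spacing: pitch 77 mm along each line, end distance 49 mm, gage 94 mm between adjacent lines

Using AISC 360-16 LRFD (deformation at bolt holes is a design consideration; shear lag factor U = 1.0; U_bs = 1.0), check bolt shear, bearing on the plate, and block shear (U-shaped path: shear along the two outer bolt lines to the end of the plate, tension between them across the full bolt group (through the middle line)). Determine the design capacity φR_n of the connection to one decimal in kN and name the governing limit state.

Bolt shear: A_b = π(27)²/4 = 572.56 mm². φR_n = 0.75 × 469 × 572.56 × 6 × 1 = 1208.4 kN.
Bearing (8 mm plate, F_u = 450 MPa): end bolts L_c = 49 − 30/2 = 34, R_n = min(1.2×34×8×450, 2.4×27×8×450) = 146.88 kN/bolt; interior L_c = 77 − 30 = 47, R_n = 203.04 kN/bolt. φR_n = 0.75 × (3×146.88 + 3×203.04) = 787.3 kN.
Block shear: shear path 2×[49+1×77] = 2×126 mm, A_gv = 2016, A_nv = 2×(126 − 1.5×32)×8 = 1248 mm²; tension across gage: (188 − 2×32)×8 = 992 mm². R_n = min(0.6×450×1248, 0.6×350×2016) + 1.0×450×992 = min(336.96, 423.36) + 446.4 = 783.36 kN. φR_n = 0.75 × 783.36 = 587.5 kN.
Governing: min(1208.4, 787.3, 587.5) = 587.5 kN → block shear.

587.5 kN (block shear governs)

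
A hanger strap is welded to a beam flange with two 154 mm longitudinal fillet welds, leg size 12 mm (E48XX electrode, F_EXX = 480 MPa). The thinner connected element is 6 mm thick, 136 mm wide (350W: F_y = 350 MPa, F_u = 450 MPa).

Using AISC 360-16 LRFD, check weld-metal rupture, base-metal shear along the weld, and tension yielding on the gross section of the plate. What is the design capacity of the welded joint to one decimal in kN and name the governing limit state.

257.0 kN (gross-section yield governs)

Weld metal: throat = 0.707×12 = 8.484 mm, L = 2×154 = 308 mm. φR_n = 0.75 × 0.6 × 480 × 8.484 × 308 = 564.4 kN.
Base metal shear (6 mm plate): yield φR_n = 1.0×0.6×350×6×308 = 388.1 kN; rupture φR_n = 0.75×0.6×450×6×308 = 374.2 kN; take 374.2 kN (rupture).
Tension yield (gross): A_g = 136×6 = 816 mm². φR_n = 0.90 × 350 × 816 = 257.0 kN.
Governing: min(564.4, 374.2, 257.0) = 257.0 kN → gross-section yield.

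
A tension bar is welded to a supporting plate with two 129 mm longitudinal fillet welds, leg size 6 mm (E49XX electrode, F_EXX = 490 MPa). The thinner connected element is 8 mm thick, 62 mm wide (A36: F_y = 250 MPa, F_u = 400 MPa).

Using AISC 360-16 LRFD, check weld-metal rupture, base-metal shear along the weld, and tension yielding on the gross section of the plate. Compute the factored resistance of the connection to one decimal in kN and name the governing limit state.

111.6 kN (gross-section yield governs)

Weld metal: throat = 0.707×6 = 4.242 mm, L = 2×129 = 258 mm. φR_n = 0.75 × 0.6 × 490 × 4.242 × 258 = 241.3 kN.
Base metal shear (8 mm plate): yield φR_n = 1.0×0.6×250×8×258 = 309.6 kN; rupture φR_n = 0.75×0.6×400×8×258 = 371.5 kN; take 309.6 kN (yield).
Tension yield (gross): A_g = 62×8 = 496 mm². φR_n = 0.90 × 250 × 496 = 111.6 kN.
Governing: min(241.3, 309.6, 111.6) = 111.6 kN → gross-section yield.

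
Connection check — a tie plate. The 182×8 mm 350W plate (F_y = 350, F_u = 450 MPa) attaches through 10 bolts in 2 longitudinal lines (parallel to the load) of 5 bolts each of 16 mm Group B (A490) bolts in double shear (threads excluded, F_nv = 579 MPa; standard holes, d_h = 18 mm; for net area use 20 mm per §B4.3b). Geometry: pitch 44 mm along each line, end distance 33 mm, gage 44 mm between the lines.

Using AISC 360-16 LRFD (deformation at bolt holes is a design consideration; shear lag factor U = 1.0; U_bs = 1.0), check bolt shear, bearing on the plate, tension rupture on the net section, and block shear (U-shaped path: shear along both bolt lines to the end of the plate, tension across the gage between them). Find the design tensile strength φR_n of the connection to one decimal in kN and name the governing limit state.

Bolt shear: A_b = π(16)²/4 = 201.06 mm². φR_n = 0.75 × 579 × 201.06 × 10 × 2 = 1746.2 kN.
Bearing (8 mm plate, F_u = 450 MPa): end bolts L_c = 33 − 18/2 = 24, R_n = min(1.2×24×8×450, 2.4×16×8×450) = 103.68 kN/bolt; interior L_c = 44 − 18 = 26, R_n = 112.32 kN/bolt. φR_n = 0.75 × (2×103.68 + 8×112.32) = 829.4 kN.
Tension rupture (net): A_n = (182 − 2×20)×8 = 1136 mm² (U = 1.0, A_e = A_n). φR_n = 0.75 × 450 × 1136 = 383.4 kN.
Block shear: shear path 2×[33+4×44] = 2×209 mm, A_gv = 3344, A_nv = 2×(209 − 4.5×20)×8 = 1904 mm²; tension across gage: (44 − 1×20)×8 = 192 mm². R_n = min(0.6×450×1904, 0.6×350×3344) + 1.0×450×192 = min(514.08, 702.24) + 86.4 = 600.48 kN. φR_n = 0.75 × 600.48 = 450.4 kN.
Governing: min(1746.2, 829.4, 383.4, 450.4) = 383.4 kN → net-section rupture.

383.4 kN (net-section rupture governs)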